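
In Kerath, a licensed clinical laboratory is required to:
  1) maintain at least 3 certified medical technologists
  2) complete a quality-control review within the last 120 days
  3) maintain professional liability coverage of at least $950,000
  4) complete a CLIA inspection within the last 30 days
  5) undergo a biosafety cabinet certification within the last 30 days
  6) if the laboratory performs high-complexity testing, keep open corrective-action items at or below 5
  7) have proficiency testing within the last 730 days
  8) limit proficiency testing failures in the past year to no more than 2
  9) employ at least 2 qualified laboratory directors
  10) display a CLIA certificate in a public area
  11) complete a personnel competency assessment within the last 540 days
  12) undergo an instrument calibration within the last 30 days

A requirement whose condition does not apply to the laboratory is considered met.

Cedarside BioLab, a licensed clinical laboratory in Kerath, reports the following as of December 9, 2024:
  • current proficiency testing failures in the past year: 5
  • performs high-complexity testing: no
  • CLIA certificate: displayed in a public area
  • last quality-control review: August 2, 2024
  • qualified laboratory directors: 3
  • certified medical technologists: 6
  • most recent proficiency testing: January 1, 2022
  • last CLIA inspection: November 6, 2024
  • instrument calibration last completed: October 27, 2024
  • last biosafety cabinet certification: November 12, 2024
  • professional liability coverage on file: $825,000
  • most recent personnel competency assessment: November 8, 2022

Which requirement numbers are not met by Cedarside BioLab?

1. certified medical technologists 6 ≥ 3 → met
2. quality-control review 129 days ago vs limit 120 → not met
3. professional liability coverage $825,000 < $950,000 → not met
4. CLIA inspection 33 days ago vs limit 30 → not met
5. biosafety cabinet certification 27 days ago vs limit 30 → met
6. condition 'performs high-complexity testing' does not hold → requirement n/a → met
7. proficiency testing 1073 days ago vs limit 730 → not met
8. proficiency testing failures in the past year 5 > 2 → not met
9. qualified laboratory directors 3 ≥ 2 → met
10. CLIA certificate present → met
11. personnel competency assessment 762 days ago vs limit 540 → not met
12. instrument calibration 43 days ago vs limit 30 → not met
Not met: 2, 3, 4, 7, 8, 11, 12

2, 3, 4, 7, 8, 11, 12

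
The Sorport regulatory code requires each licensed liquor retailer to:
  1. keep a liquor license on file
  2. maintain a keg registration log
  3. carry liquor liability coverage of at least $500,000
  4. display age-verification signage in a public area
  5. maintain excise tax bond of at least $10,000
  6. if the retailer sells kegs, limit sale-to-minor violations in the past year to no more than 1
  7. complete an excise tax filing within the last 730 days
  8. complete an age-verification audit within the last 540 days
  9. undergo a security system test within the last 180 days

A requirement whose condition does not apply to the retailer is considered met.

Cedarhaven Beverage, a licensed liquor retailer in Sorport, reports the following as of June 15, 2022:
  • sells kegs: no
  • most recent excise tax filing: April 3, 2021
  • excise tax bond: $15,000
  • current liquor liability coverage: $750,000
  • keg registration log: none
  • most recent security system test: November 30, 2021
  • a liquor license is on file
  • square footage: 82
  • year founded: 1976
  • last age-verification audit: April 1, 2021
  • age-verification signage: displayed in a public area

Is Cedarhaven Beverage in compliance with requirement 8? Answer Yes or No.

Yes

8. age-verification audit 440 days ago vs limit 540 → met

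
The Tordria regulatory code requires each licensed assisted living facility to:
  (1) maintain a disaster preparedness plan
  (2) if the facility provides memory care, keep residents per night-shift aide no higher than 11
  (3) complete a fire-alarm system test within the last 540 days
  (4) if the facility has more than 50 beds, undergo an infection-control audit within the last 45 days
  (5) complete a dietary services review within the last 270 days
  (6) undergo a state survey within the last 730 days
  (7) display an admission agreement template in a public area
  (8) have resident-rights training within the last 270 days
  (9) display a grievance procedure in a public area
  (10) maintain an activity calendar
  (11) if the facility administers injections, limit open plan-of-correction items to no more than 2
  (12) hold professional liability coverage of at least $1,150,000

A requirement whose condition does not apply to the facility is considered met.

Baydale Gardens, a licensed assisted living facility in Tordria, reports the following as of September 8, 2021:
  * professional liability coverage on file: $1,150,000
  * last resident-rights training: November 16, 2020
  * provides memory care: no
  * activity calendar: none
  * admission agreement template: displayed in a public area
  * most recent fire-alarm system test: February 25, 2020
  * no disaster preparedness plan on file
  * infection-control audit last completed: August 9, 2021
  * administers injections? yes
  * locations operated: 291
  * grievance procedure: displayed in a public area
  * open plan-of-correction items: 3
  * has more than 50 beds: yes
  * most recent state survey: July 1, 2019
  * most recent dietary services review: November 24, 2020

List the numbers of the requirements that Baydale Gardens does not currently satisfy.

1, 3, 5, 6, 8, 10, 11

1. disaster preparedness plan absent → not met
2. condition 'provides memory care' does not hold → requirement n/a → met
3. fire-alarm system test 561 days ago vs limit 540 → not met
4. condition 'has more than 50 beds' holds; infection-control audit 30 days ago vs limit 45 → met
5. dietary services review 288 days ago vs limit 270 → not met
6. state survey 800 days ago vs limit 730 → not met
7. admission agreement template present → met
8. resident-rights training 296 days ago vs limit 270 → not met
9. grievance procedure present → met
10. activity calendar absent → not met
11. condition 'administers injections' holds; open plan-of-correction items 3 > 2 → not met
12. professional liability coverage $1,150,000 ≥ $1,150,000 → met
Not met: 1, 3, 5, 6, 8, 10, 11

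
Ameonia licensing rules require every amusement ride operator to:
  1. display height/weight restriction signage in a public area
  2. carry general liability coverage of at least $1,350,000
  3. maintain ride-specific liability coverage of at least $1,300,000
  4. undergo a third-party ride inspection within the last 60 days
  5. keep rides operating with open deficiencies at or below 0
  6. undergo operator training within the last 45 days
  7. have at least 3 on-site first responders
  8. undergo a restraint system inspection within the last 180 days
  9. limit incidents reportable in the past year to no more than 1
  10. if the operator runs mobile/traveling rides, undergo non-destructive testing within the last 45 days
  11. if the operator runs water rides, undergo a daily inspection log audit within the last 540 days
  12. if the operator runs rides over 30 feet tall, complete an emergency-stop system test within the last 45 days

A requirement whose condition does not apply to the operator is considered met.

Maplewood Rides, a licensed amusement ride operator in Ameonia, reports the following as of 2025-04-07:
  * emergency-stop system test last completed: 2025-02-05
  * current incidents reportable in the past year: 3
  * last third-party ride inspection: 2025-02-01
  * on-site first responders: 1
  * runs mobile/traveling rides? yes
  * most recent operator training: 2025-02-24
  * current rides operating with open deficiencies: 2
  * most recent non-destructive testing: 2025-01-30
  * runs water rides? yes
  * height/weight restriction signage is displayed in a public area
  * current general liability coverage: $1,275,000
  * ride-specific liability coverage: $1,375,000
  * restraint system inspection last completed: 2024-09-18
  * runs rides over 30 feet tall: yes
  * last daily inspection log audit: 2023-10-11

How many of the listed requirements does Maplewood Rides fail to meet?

9

1. height/weight restriction signage present → met
2. general liability coverage $1,275,000 < $1,350,000 → not met
3. ride-specific liability coverage $1,375,000 ≥ $1,300,000 → met
4. third-party ride inspection 65 days ago vs limit 60 → not met
5. rides operating with open deficiencies 2 > 0 → not met
6. operator training 42 days ago vs limit 45 → met
7. on-site first responders 1 < 3 → not met
8. restraint system inspection 201 days ago vs limit 180 → not met
9. incidents reportable in the past year 3 > 1 → not met
10. condition 'runs mobile/traveling rides' holds; non-destructive testing 67 days ago vs limit 45 → not met
11. condition 'runs water rides' holds; daily inspection log audit 544 days ago vs limit 540 → not met
12. condition 'runs rides over 30 feet tall' holds; emergency-stop system test 61 days ago vs limit 45 → not met
Not met: 9 of 12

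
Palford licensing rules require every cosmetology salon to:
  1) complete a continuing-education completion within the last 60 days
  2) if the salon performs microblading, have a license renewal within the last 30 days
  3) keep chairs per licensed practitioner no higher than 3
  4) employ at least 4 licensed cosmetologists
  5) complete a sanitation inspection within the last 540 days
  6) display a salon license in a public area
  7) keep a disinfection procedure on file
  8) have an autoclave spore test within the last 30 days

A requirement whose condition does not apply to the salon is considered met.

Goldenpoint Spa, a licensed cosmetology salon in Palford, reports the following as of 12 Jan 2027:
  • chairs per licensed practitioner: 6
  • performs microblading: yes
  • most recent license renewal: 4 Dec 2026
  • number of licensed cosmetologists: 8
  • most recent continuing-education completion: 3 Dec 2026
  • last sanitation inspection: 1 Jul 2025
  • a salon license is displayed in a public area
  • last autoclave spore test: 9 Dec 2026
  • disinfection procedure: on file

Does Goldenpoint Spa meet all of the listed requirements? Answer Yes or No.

1. continuing-education completion 40 days ago vs limit 60 → met
2. condition 'performs microblading' holds; license renewal 39 days ago vs limit 30 → not met
3. chairs per licensed practitioner 6 > 3 → not met
4. licensed cosmetologists 8 ≥ 4 → met
5. sanitation inspection 560 days ago vs limit 540 → not met
6. salon license present → met
7. disinfection procedure present → met
8. autoclave spore test 34 days ago vs limit 30 → not met
Not met: 2, 3, 5, 8

No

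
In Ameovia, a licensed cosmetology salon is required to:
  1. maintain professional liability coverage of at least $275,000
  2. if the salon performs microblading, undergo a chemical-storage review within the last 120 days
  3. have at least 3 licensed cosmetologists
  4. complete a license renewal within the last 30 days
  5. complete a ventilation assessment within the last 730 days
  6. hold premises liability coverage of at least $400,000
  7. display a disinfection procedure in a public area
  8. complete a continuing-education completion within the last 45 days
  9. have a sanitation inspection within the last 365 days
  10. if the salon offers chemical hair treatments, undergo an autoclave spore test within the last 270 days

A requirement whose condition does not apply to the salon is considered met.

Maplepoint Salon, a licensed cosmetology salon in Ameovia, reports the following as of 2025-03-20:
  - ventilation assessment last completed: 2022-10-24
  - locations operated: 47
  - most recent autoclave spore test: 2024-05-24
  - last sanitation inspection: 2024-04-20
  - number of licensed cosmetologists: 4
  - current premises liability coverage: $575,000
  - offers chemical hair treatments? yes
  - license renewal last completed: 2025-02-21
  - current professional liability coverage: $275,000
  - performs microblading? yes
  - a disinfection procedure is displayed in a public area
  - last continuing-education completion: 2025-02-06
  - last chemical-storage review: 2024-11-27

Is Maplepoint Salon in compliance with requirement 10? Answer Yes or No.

No

10. condition 'offers chemical hair treatments' holds; autoclave spore test 300 days ago vs limit 270 → not met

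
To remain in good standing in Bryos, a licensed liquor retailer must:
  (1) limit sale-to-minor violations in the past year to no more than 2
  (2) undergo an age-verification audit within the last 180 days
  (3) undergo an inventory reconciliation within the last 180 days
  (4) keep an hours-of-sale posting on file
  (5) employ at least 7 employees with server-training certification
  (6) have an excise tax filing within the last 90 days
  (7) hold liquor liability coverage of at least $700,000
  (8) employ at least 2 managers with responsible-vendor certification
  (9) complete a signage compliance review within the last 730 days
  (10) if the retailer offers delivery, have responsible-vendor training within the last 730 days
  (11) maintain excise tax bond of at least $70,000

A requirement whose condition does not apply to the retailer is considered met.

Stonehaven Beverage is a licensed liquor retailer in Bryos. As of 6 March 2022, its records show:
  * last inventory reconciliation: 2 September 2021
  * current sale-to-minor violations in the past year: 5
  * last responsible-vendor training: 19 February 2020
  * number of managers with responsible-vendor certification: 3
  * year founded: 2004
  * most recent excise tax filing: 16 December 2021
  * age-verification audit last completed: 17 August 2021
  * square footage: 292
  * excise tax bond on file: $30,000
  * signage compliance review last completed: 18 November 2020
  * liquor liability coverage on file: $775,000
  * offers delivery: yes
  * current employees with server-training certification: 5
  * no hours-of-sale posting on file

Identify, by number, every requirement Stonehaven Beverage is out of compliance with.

1. sale-to-minor violations in the past year 5 > 2 → not met
2. age-verification audit 201 days ago vs limit 180 → not met
3. inventory reconciliation 185 days ago vs limit 180 → not met
4. hours-of-sale posting absent → not met
5. employees with server-training certification 5 < 7 → not met
6. excise tax filing 80 days ago vs limit 90 → met
7. liquor liability coverage $775,000 ≥ $700,000 → met
8. managers with responsible-vendor certification 3 ≥ 2 → met
9. signage compliance review 473 days ago vs limit 730 → met
10. condition 'offers delivery' holds; responsible-vendor training 746 days ago vs limit 730 → not met
11. excise tax bond $30,000 < $70,000 → not met
Not met: 1, 2, 3, 4, 5, 10, 11

1, 2, 3, 4, 5, 10, 11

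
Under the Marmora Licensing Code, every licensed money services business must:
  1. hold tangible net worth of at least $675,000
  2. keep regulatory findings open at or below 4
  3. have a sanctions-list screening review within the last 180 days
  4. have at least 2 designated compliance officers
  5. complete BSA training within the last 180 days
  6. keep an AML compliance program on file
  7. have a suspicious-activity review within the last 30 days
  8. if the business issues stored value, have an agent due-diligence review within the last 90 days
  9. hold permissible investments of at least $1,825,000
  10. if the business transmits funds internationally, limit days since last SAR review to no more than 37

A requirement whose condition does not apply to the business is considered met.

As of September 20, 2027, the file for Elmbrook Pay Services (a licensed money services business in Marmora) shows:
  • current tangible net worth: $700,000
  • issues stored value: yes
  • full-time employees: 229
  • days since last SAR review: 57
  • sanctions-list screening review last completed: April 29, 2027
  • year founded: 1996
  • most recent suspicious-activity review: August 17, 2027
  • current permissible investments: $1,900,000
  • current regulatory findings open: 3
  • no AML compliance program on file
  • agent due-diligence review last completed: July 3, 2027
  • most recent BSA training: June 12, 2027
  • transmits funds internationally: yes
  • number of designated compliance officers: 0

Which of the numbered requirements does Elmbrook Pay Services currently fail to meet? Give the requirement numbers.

4, 6, 7, 10

1. tangible net worth $700,000 ≥ $675,000 → met
2. regulatory findings open 3 ≤ 4 → met
3. sanctions-list screening review 144 days ago vs limit 180 → met
4. designated compliance officers 0 < 2 → not met
5. BSA training 100 days ago vs limit 180 → met
6. AML compliance program absent → not met
7. suspicious-activity review 34 days ago vs limit 30 → not met
8. condition 'issues stored value' holds; agent due-diligence review 79 days ago vs limit 90 → met
9. permissible investments $1,900,000 ≥ $1,825,000 → met
10. condition 'transmits funds internationally' holds; days since last SAR review 57 > 37 → not met
Not met: 4, 6, 7, 10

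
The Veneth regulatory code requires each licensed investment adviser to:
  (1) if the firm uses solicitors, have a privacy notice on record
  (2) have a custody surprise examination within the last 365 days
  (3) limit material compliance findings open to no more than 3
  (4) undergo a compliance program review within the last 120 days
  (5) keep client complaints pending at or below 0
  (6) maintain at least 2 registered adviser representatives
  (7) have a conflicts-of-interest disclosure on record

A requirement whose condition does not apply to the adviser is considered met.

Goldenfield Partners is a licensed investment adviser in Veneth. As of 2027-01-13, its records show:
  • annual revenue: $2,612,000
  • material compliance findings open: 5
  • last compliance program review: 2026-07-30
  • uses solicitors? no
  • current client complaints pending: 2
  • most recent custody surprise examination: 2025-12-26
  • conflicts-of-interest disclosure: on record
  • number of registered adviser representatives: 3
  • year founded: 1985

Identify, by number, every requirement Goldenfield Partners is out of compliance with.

1. condition 'uses solicitors' does not hold → requirement n/a → met
2. custody surprise examination 383 days ago vs limit 365 → not met
3. material compliance findings open 5 > 3 → not met
4. compliance program review 167 days ago vs limit 120 → not met
5. client complaints pending 2 > 0 → not met
6. registered adviser representatives 3 ≥ 2 → met
7. conflicts-of-interest disclosure present → met
Not met: 2, 3, 4, 5

2, 3, 4, 5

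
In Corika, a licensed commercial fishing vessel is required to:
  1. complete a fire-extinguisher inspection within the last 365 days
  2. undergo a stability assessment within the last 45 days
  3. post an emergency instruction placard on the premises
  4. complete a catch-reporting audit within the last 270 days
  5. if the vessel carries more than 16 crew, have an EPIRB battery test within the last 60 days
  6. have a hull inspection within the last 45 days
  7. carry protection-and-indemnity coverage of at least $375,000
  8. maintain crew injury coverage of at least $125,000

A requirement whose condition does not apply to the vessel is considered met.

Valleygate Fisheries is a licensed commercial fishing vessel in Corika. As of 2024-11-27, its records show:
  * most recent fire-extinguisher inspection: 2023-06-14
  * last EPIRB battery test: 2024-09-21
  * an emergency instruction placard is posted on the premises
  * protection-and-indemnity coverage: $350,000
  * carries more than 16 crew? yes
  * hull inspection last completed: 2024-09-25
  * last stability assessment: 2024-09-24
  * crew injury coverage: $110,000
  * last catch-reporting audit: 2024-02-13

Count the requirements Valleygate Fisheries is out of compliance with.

7

1. fire-extinguisher inspection 532 days ago vs limit 365 → not met
2. stability assessment 64 days ago vs limit 45 → not met
3. emergency instruction placard present → met
4. catch-reporting audit 288 days ago vs limit 270 → not met
5. condition 'carries more than 16 crew' holds; EPIRB battery test 67 days ago vs limit 60 → not met
6. hull inspection 63 days ago vs limit 45 → not met
7. protection-and-indemnity coverage $350,000 < $375,000 → not met
8. crew injury coverage $110,000 < $125,000 → not met
Not met: 7 of 8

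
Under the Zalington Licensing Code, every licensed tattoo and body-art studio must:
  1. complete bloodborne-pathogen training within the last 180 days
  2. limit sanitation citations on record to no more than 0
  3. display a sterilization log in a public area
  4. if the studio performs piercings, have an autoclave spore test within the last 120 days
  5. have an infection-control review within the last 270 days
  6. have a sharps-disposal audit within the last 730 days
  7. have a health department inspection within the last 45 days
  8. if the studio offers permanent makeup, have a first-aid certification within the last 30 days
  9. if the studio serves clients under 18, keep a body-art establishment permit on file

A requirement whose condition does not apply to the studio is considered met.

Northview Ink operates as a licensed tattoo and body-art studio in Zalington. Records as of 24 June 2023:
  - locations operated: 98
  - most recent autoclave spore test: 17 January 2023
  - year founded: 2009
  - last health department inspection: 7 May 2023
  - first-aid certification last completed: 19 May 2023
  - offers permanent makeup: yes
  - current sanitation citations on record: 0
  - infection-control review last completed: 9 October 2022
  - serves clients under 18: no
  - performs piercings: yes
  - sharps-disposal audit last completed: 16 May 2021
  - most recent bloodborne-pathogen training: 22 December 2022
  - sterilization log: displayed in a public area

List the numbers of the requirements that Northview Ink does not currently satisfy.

1, 4, 6, 7, 8

1. bloodborne-pathogen training 184 days ago vs limit 180 → not met
2. sanitation citations on record 0 ≤ 0 → met
3. sterilization log present → met
4. condition 'performs piercings' holds; autoclave spore test 158 days ago vs limit 120 → not met
5. infection-control review 258 days ago vs limit 270 → met
6. sharps-disposal audit 769 days ago vs limit 730 → not met
7. health department inspection 48 days ago vs limit 45 → not met
8. condition 'offers permanent makeup' holds; first-aid certification 36 days ago vs limit 30 → not met
9. condition 'serves clients under 18' does not hold → requirement n/a → met
Not met: 1, 4, 6, 7, 8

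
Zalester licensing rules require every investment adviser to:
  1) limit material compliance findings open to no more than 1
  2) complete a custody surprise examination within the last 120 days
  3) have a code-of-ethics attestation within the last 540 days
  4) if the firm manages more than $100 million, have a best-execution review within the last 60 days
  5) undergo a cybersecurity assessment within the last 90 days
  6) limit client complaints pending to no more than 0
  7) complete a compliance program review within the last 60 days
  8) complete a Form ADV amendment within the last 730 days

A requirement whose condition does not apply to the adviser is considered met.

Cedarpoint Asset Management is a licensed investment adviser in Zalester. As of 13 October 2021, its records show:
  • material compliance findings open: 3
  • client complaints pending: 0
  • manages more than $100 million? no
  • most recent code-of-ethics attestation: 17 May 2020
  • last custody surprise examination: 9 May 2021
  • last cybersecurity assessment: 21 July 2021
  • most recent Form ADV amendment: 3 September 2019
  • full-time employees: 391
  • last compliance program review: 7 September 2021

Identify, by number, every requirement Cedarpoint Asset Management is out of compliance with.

1, 2, 8

1. material compliance findings open 3 > 1 → not met
2. custody surprise examination 157 days ago vs limit 120 → not met
3. code-of-ethics attestation 514 days ago vs limit 540 → met
4. condition 'manages more than $100 million' does not hold → requirement n/a → met
5. cybersecurity assessment 84 days ago vs limit 90 → met
6. client complaints pending 0 ≤ 0 → met
7. compliance program review 36 days ago vs limit 60 → met
8. Form ADV amendment 771 days ago vs limit 730 → not met
Not met: 1, 2, 8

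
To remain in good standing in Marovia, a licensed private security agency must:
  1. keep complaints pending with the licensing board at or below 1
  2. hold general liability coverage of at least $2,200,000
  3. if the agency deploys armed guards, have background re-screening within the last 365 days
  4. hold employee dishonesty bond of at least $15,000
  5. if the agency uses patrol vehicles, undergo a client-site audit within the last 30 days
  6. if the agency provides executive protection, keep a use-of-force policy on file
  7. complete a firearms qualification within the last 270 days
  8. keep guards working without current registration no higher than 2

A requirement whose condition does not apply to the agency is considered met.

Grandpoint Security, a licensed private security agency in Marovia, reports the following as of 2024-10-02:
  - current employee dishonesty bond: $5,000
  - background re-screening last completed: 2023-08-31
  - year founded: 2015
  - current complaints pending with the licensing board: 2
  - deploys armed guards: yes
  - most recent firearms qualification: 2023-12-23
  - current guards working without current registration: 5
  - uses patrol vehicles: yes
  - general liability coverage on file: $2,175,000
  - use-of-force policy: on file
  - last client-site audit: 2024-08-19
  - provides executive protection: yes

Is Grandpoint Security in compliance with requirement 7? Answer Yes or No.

7. firearms qualification 284 days ago vs limit 270 → not met

No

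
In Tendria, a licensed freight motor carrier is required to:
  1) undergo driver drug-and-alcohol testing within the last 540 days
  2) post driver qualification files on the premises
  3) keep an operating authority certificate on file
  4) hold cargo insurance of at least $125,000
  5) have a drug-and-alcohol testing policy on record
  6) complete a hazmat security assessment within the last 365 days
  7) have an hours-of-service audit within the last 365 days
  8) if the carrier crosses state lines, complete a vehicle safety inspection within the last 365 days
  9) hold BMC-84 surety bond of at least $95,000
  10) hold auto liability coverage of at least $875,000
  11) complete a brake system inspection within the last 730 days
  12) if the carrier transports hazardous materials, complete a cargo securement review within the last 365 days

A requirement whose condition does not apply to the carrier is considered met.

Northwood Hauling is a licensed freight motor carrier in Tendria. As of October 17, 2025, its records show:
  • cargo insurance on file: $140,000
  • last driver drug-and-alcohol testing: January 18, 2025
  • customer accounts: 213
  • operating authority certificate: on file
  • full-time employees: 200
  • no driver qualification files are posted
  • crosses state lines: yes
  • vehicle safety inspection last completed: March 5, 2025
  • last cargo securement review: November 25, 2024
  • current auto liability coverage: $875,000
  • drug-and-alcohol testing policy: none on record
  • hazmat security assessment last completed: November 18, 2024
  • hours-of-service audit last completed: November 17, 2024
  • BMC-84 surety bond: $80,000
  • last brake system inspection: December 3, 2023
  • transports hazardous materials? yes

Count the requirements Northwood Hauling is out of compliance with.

1. driver drug-and-alcohol testing 272 days ago vs limit 540 → met
2. driver qualification files absent → not met
3. operating authority certificate present → met
4. cargo insurance $140,000 ≥ $125,000 → met
5. drug-and-alcohol testing policy absent → not met
6. hazmat security assessment 333 days ago vs limit 365 → met
7. hours-of-service audit 334 days ago vs limit 365 → met
8. condition 'crosses state lines' holds; vehicle safety inspection 226 days ago vs limit 365 → met
9. BMC-84 surety bond $80,000 < $95,000 → not met
10. auto liability coverage $875,000 ≥ $875,000 → met
11. brake system inspection 684 days ago vs limit 730 → met
12. condition 'transports hazardous materials' holds; cargo securement review 326 days ago vs limit 365 → met
Not met: 3 of 12

3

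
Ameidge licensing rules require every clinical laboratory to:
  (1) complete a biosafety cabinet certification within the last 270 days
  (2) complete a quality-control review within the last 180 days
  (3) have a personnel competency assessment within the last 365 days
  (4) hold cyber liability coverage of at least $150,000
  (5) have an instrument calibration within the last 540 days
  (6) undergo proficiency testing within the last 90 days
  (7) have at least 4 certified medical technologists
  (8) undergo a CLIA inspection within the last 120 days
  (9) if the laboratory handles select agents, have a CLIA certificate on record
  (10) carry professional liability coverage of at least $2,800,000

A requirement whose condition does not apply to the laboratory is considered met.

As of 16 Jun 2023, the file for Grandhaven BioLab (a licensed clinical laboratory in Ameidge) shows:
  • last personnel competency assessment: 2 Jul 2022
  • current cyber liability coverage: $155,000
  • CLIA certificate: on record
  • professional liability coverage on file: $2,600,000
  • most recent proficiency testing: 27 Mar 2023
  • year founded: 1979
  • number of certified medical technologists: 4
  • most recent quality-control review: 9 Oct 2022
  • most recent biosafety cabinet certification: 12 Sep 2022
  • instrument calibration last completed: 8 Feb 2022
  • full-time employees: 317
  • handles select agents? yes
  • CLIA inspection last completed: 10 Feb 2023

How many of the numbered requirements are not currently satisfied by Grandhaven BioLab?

4

1. biosafety cabinet certification 277 days ago vs limit 270 → not met
2. quality-control review 250 days ago vs limit 180 → not met
3. personnel competency assessment 349 days ago vs limit 365 → met
4. cyber liability coverage $155,000 ≥ $150,000 → met
5. instrument calibration 493 days ago vs limit 540 → met
6. proficiency testing 81 days ago vs limit 90 → met
7. certified medical technologists 4 ≥ 4 → met
8. CLIA inspection 126 days ago vs limit 120 → not met
9. condition 'handles select agents' holds; CLIA certificate present → met
10. professional liability coverage $2,600,000 < $2,800,000 → not met
Not met: 4 of 10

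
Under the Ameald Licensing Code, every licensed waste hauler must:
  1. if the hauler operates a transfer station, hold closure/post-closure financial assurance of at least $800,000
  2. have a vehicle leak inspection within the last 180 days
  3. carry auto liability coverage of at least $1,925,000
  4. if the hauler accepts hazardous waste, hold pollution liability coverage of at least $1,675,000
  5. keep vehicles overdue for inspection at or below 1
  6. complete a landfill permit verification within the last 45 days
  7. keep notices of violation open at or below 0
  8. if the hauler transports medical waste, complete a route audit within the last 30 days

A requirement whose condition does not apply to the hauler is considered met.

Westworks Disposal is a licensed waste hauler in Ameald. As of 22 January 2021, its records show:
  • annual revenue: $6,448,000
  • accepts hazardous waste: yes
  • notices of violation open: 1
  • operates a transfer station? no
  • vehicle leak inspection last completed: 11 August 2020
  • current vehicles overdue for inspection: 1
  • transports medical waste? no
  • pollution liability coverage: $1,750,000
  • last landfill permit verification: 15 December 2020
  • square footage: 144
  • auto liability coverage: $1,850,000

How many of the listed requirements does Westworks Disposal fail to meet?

2

1. condition 'operates a transfer station' does not hold → requirement n/a → met
2. vehicle leak inspection 164 days ago vs limit 180 → met
3. auto liability coverage $1,850,000 < $1,925,000 → not met
4. condition 'accepts hazardous waste' holds; pollution liability coverage $1,750,000 ≥ $1,675,000 → met
5. vehicles overdue for inspection 1 ≤ 1 → met
6. landfill permit verification 38 days ago vs limit 45 → met
7. notices of violation open 1 > 0 → not met
8. condition 'transports medical waste' does not hold → requirement n/a → met
Not met: 2 of 8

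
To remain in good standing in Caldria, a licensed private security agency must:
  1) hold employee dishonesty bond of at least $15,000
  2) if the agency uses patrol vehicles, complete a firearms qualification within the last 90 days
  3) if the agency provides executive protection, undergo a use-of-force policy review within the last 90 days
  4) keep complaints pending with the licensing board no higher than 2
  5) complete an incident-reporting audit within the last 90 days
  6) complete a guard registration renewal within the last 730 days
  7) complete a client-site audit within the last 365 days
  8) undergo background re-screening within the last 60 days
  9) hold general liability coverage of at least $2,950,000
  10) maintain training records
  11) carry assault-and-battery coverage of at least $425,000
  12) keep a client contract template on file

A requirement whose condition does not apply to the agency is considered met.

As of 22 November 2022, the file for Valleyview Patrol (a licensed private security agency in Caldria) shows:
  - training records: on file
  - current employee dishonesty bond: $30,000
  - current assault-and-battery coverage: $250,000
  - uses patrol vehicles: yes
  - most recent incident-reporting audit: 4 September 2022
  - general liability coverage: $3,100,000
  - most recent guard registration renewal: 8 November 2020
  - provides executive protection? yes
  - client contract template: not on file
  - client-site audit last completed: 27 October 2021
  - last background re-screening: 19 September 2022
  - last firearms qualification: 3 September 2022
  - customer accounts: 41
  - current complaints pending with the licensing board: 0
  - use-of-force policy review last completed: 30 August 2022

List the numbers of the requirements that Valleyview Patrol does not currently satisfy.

6, 7, 8, 11, 12

1. employee dishonesty bond $30,000 ≥ $15,000 → met
2. condition 'uses patrol vehicles' holds; firearms qualification 80 days ago vs limit 90 → met
3. condition 'provides executive protection' holds; use-of-force policy review 84 days ago vs limit 90 → met
4. complaints pending with the licensing board 0 ≤ 2 → met
5. incident-reporting audit 79 days ago vs limit 90 → met
6. guard registration renewal 744 days ago vs limit 730 → not met
7. client-site audit 391 days ago vs limit 365 → not met
8. background re-screening 64 days ago vs limit 60 → not met
9. general liability coverage $3,100,000 ≥ $2,950,000 → met
10. training records present → met
11. assault-and-battery coverage $250,000 < $425,000 → not met
12. client contract template absent → not met
Not met: 6, 7, 8, 11, 12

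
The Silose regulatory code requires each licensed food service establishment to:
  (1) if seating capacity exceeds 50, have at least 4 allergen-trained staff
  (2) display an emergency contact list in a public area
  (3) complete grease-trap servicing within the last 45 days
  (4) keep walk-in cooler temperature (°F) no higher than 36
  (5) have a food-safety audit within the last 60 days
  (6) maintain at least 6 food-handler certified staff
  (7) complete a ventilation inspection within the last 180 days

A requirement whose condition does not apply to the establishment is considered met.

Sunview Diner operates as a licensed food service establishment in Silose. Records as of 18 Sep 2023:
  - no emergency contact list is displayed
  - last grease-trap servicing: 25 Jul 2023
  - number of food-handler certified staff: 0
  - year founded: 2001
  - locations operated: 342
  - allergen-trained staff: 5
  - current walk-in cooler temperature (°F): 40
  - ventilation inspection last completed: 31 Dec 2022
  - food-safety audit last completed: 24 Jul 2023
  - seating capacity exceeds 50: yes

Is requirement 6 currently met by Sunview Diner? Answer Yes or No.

6. food-handler certified staff 0 < 6 → not met

No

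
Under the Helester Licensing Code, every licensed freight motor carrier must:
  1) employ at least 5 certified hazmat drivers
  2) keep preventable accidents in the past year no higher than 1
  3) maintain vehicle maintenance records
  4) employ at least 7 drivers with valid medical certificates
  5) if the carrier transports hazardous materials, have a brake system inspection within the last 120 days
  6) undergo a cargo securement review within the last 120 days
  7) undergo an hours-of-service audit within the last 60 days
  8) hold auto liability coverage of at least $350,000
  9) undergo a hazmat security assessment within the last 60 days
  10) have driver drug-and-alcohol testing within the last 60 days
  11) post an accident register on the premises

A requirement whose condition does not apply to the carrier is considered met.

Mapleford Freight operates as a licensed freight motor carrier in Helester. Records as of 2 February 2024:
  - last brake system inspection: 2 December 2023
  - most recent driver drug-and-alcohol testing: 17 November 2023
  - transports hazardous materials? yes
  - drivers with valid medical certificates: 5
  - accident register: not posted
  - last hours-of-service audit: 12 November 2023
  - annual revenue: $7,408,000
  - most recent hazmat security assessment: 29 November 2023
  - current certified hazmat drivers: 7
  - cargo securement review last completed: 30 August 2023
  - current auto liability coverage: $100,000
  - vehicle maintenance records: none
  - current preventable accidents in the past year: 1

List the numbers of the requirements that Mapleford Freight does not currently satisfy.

1. certified hazmat drivers 7 ≥ 5 → met
2. preventable accidents in the past year 1 ≤ 1 → met
3. vehicle maintenance records absent → not met
4. drivers with valid medical certificates 5 < 7 → not met
5. condition 'transports hazardous materials' holds; brake system inspection 62 days ago vs limit 120 → met
6. cargo securement review 156 days ago vs limit 120 → not met
7. hours-of-service audit 82 days ago vs limit 60 → not met
8. auto liability coverage $100,000 < $350,000 → not met
9. hazmat security assessment 65 days ago vs limit 60 → not met
10. driver drug-and-alcohol testing 77 days ago vs limit 60 → not met
11. accident register absent → not met
Not met: 3, 4, 6, 7, 8, 9, 10, 11

3, 4, 6, 7, 8, 9, 10, 11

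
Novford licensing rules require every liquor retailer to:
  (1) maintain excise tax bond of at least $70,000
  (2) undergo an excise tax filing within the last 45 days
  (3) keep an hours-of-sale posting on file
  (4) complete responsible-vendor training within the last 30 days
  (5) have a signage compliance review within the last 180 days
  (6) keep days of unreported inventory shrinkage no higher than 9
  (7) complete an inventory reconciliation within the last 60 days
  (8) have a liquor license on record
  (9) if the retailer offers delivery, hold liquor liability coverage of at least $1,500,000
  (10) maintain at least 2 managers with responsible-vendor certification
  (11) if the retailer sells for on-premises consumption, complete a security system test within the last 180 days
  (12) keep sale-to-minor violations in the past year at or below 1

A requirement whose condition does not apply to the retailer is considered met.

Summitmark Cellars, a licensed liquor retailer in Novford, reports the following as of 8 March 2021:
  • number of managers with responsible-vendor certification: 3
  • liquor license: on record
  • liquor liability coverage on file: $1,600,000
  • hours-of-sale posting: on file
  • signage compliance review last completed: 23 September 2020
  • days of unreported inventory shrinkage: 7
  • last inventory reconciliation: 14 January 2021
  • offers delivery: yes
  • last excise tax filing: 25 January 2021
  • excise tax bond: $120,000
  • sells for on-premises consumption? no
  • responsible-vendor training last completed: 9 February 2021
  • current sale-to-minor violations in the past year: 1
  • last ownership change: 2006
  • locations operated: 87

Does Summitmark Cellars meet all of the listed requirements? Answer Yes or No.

Yes

1. excise tax bond $120,000 ≥ $70,000 → met
2. excise tax filing 42 days ago vs limit 45 → met
3. hours-of-sale posting present → met
4. responsible-vendor training 27 days ago vs limit 30 → met
5. signage compliance review 166 days ago vs limit 180 → met
6. days of unreported inventory shrinkage 7 ≤ 9 → met
7. inventory reconciliation 53 days ago vs limit 60 → met
8. liquor license present → met
9. condition 'offers delivery' holds; liquor liability coverage $1,600,000 ≥ $1,500,000 → met
10. managers with responsible-vendor certification 3 ≥ 2 → met
11. condition 'sells for on-premises consumption' does not hold → requirement n/a → met
12. sale-to-minor violations in the past year 1 ≤ 1 → met
All met.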